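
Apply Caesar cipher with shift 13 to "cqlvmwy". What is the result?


Caesar cipher: shift "cqlvmwy" by 13
  'c' (pos 2) + 13 = pos 15 = 'p'
  'q' (pos 16) + 13 = pos 3 = 'd'
  'l' (pos 11) + 13 = pos 24 = 'y'
  'v' (pos 21) + 13 = pos 8 = 'i'
  'm' (pos 12) + 13 = pos 25 = 'z'
  'w' (pos 22) + 13 = pos 9 = 'j'
  'y' (pos 24) + 13 = pos 11 = 'l'
Result: pdyizjl

pdyizjl


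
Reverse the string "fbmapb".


Input: fbmapb
Reading characters right to left:
  Position 5: 'b'
  Position 4: 'p'
  Position 3: 'a'
  Position 2: 'm'
  Position 1: 'b'
  Position 0: 'f'
Reversed: bpambf

bpambf


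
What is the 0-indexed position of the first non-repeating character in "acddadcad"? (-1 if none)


Input: acddadcad
Character frequencies:
  'a': 3
  'c': 2
  'd': 4
Scanning left to right for freq == 1:
  Position 0 ('a'): freq=3, skip
  Position 1 ('c'): freq=2, skip
  Position 2 ('d'): freq=4, skip
  Position 3 ('d'): freq=4, skip
  Position 4 ('a'): freq=3, skip
  Position 5 ('d'): freq=4, skip
  Position 6 ('c'): freq=2, skip
  Position 7 ('a'): freq=3, skip
  Position 8 ('d'): freq=4, skip
  No unique character found => answer = -1

-1


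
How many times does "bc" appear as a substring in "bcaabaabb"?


Searching for "bc" in "bcaabaabb"
Scanning each position:
  Position 0: "bc" => MATCH
  Position 1: "ca" => no
  Position 2: "aa" => no
  Position 3: "ab" => no
  Position 4: "ba" => no
  Position 5: "aa" => no
  Position 6: "ab" => no
  Position 7: "bb" => no
Total occurrences: 1

1


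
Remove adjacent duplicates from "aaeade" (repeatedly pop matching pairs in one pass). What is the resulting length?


Input: aaeade
Stack-based adjacent duplicate removal:
  Read 'a': push. Stack: a
  Read 'a': matches stack top 'a' => pop. Stack: (empty)
  Read 'e': push. Stack: e
  Read 'a': push. Stack: ea
  Read 'd': push. Stack: ead
  Read 'e': push. Stack: eade
Final stack: "eade" (length 4)

4


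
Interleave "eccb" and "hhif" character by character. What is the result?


Interleaving "eccb" and "hhif":
  Position 0: 'e' from first, 'h' from second => "eh"
  Position 1: 'c' from first, 'h' from second => "ch"
  Position 2: 'c' from first, 'i' from second => "ci"
  Position 3: 'b' from first, 'f' from second => "bf"
Result: ehchcibf

ehchcibf


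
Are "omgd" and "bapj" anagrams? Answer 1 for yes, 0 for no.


Strings: "omgd", "bapj"
Sorted first:  dgmo
Sorted second: abjp
Differ at position 0: 'd' vs 'a' => not anagrams

0


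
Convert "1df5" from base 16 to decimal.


Input: "1df5" in base 16
Positional expansion:
  Digit '1' (value 1) x 16^3 = 4096
  Digit 'd' (value 13) x 16^2 = 3328
  Digit 'f' (value 15) x 16^1 = 240
  Digit '5' (value 5) x 16^0 = 5
Sum = 7669

7669


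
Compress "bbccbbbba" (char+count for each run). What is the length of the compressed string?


Input: bbccbbbba
Runs:
  'b' x 2 => "b2"
  'c' x 2 => "c2"
  'b' x 4 => "b4"
  'a' x 1 => "a1"
Compressed: "b2c2b4a1"
Compressed length: 8

8


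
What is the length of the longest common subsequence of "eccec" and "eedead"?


LCS of "eccec" and "eedead"
DP table:
           e    e    d    e    a    d
      0    0    0    0    0    0    0
  e   0    1    1    1    1    1    1
  c   0    1    1    1    1    1    1
  c   0    1    1    1    1    1    1
  e   0    1    2    2    2    2    2
  c   0    1    2    2    2    2    2
LCS length = dp[5][6] = 2

2


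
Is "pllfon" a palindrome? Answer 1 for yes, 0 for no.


Input: pllfon
Reversed: nofllp
  Compare pos 0 ('p') with pos 5 ('n'): MISMATCH
  Compare pos 1 ('l') with pos 4 ('o'): MISMATCH
  Compare pos 2 ('l') with pos 3 ('f'): MISMATCH
Result: not a palindrome

0


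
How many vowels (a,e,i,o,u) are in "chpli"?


Input: chpli
Checking each character:
  'c' at position 0: consonant
  'h' at position 1: consonant
  'p' at position 2: consonant
  'l' at position 3: consonant
  'i' at position 4: vowel (running total: 1)
Total vowels: 1

1


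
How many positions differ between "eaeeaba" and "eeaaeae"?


Comparing "eaeeaba" and "eeaaeae" position by position:
  Position 0: 'e' vs 'e' => same
  Position 1: 'a' vs 'e' => DIFFER
  Position 2: 'e' vs 'a' => DIFFER
  Position 3: 'e' vs 'a' => DIFFER
  Position 4: 'a' vs 'e' => DIFFER
  Position 5: 'b' vs 'a' => DIFFER
  Position 6: 'a' vs 'e' => DIFFER
Positions that differ: 6

6


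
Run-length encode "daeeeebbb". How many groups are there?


Input: daeeeebbb
Scanning for consecutive runs:
  Group 1: 'd' x 1 (positions 0-0)
  Group 2: 'a' x 1 (positions 1-1)
  Group 3: 'e' x 4 (positions 2-5)
  Group 4: 'b' x 3 (positions 6-8)
Total groups: 4

4


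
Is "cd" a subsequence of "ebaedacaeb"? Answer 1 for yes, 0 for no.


Check if "cd" is a subsequence of "ebaedacaeb"
Greedy scan:
  Position 0 ('e'): no match needed
  Position 1 ('b'): no match needed
  Position 2 ('a'): no match needed
  Position 3 ('e'): no match needed
  Position 4 ('d'): no match needed
  Position 5 ('a'): no match needed
  Position 6 ('c'): matches sub[0] = 'c'
  Position 7 ('a'): no match needed
  Position 8 ('e'): no match needed
  Position 9 ('b'): no match needed
Only matched 1/2 characters => not a subsequence

0


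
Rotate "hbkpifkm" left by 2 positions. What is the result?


Input: "hbkpifkm", rotate left by 2
First 2 characters: "hb"
Remaining characters: "kpifkm"
Concatenate remaining + first: "kpifkm" + "hb" = "kpifkmhb"

kpifkmhb


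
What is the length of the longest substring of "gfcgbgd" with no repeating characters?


Input: "gfcgbgd"
Sliding window (track last position of each char):
  Position 0 ('g'): window [0,0] length 1 -- new best
  Position 1 ('f'): window [0,1] length 2 -- new best
  Position 2 ('c'): window [0,2] length 3 -- new best
  Position 3 ('g'): repeat (last at 0), move window start to 1
  Position 3 ('g'): window [1,3] length 3
  Position 4 ('b'): window [1,4] length 4 -- new best
  Position 5 ('g'): repeat (last at 3), move window start to 4
  Position 5 ('g'): window [4,5] length 2
  Position 6 ('d'): window [4,6] length 3
Longest substring with no repeats: "fcgb" with length 4

4


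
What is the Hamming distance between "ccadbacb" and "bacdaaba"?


Comparing "ccadbacb" and "bacdaaba" position by position:
  Position 0: 'c' vs 'b' => differ
  Position 1: 'c' vs 'a' => differ
  Position 2: 'a' vs 'c' => differ
  Position 3: 'd' vs 'd' => same
  Position 4: 'b' vs 'a' => differ
  Position 5: 'a' vs 'a' => same
  Position 6: 'c' vs 'b' => differ
  Position 7: 'b' vs 'a' => differ
Total differences (Hamming distance): 6

6


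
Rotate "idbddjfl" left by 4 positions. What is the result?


Input: "idbddjfl", rotate left by 4
First 4 characters: "idbd"
Remaining characters: "djfl"
Concatenate remaining + first: "djfl" + "idbd" = "djflidbd"

djflidbd


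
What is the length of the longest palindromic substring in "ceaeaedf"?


Input: "ceaeaedf"
Checking substrings for palindromes:
  [1:6] "eaeae" (len 5) => palindrome
  [1:4] "eae" (len 3) => palindrome
  [2:5] "aea" (len 3) => palindrome
  [3:6] "eae" (len 3) => palindrome
Longest palindromic substring: "eaeae" with length 5

5


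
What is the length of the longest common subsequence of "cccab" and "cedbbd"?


LCS of "cccab" and "cedbbd"
DP table:
           c    e    d    b    b    d
      0    0    0    0    0    0    0
  c   0    1    1    1    1    1    1
  c   0    1    1    1    1    1    1
  c   0    1    1    1    1    1    1
  a   0    1    1    1    1    1    1
  b   0    1    1    1    2    2    2
LCS length = dp[5][6] = 2

2


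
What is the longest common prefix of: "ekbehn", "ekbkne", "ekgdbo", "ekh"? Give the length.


Words: ekbehn, ekbkne, ekgdbo, ekh
  Position 0: all 'e' => match
  Position 1: all 'k' => match
  Position 2: ('b', 'b', 'g', 'h') => mismatch, stop
LCP = "ek" (length 2)

2


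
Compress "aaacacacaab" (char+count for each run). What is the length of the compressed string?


Input: aaacacacaab
Runs:
  'a' x 3 => "a3"
  'c' x 1 => "c1"
  'a' x 1 => "a1"
  'c' x 1 => "c1"
  'a' x 1 => "a1"
  'c' x 1 => "c1"
  'a' x 2 => "a2"
  'b' x 1 => "b1"
Compressed: "a3c1a1c1a1c1a2b1"
Compressed length: 16

16


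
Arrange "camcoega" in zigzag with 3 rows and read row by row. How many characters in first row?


Zigzag "camcoega" into 3 rows:
Placing characters:
  'c' => row 0
  'a' => row 1
  'm' => row 2
  'c' => row 1
  'o' => row 0
  'e' => row 1
  'g' => row 2
  'a' => row 1
Rows:
  Row 0: "co"
  Row 1: "acea"
  Row 2: "mg"
First row length: 2

2


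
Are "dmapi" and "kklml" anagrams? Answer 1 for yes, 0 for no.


Strings: "dmapi", "kklml"
Sorted first:  adimp
Sorted second: kkllm
Differ at position 0: 'a' vs 'k' => not anagrams

0


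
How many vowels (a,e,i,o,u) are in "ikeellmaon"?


Input: ikeellmaon
Checking each character:
  'i' at position 0: vowel (running total: 1)
  'k' at position 1: consonant
  'e' at position 2: vowel (running total: 2)
  'e' at position 3: vowel (running total: 3)
  'l' at position 4: consonant
  'l' at position 5: consonant
  'm' at position 6: consonant
  'a' at position 7: vowel (running total: 4)
  'o' at position 8: vowel (running total: 5)
  'n' at position 9: consonant
Total vowels: 5

5


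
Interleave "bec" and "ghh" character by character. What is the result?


Interleaving "bec" and "ghh":
  Position 0: 'b' from first, 'g' from second => "bg"
  Position 1: 'e' from first, 'h' from second => "eh"
  Position 2: 'c' from first, 'h' from second => "ch"
Result: bgehch

bgehch


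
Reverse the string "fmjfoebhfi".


Input: fmjfoebhfi
Reading characters right to left:
  Position 9: 'i'
  Position 8: 'f'
  Position 7: 'h'
  Position 6: 'b'
  Position 5: 'e'
  Position 4: 'o'
  Position 3: 'f'
  Position 2: 'j'
  Position 1: 'm'
  Position 0: 'f'
Reversed: ifhbeofjmf

ifhbeofjmf


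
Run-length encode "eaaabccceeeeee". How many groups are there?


Input: eaaabccceeeeee
Scanning for consecutive runs:
  Group 1: 'e' x 1 (positions 0-0)
  Group 2: 'a' x 3 (positions 1-3)
  Group 3: 'b' x 1 (positions 4-4)
  Group 4: 'c' x 3 (positions 5-7)
  Group 5: 'e' x 6 (positions 8-13)
Total groups: 5

5


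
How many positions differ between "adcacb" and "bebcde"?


Comparing "adcacb" and "bebcde" position by position:
  Position 0: 'a' vs 'b' => DIFFER
  Position 1: 'd' vs 'e' => DIFFER
  Position 2: 'c' vs 'b' => DIFFER
  Position 3: 'a' vs 'c' => DIFFER
  Position 4: 'c' vs 'd' => DIFFER
  Position 5: 'b' vs 'e' => DIFFER
Positions that differ: 6

6


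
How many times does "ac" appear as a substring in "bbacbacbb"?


Searching for "ac" in "bbacbacbb"
Scanning each position:
  Position 0: "bb" => no
  Position 1: "ba" => no
  Position 2: "ac" => MATCH
  Position 3: "cb" => no
  Position 4: "ba" => no
  Position 5: "ac" => MATCH
  Position 6: "cb" => no
  Position 7: "bb" => no
Total occurrences: 2

2


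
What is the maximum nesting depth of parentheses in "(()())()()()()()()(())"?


Input: "(()())()()()()()()(())"
Tracking depth:
  Position 0 '(': depth becomes 1
  Position 1 '(': depth becomes 2
  Position 2 ')': depth becomes 1
  Position 3 '(': depth becomes 2
  Position 4 ')': depth becomes 1
  Position 5 ')': depth becomes 0
  Position 6 '(': depth becomes 1
  Position 7 ')': depth becomes 0
  Position 8 '(': depth becomes 1
  Position 9 ')': depth becomes 0
  Position 10 '(': depth becomes 1
  Position 11 ')': depth becomes 0
  Position 12 '(': depth becomes 1
  Position 13 ')': depth becomes 0
  Position 14 '(': depth becomes 1
  Position 15 ')': depth becomes 0
  Position 16 '(': depth becomes 1
  Position 17 ')': depth becomes 0
  Position 18 '(': depth becomes 1
  Position 19 '(': depth becomes 2
  Position 20 ')': depth becomes 1
  Position 21 ')': depth becomes 0
Maximum depth reached: 2

2


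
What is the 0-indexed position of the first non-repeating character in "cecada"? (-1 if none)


Input: cecada
Character frequencies:
  'a': 2
  'c': 2
  'd': 1
  'e': 1
Scanning left to right for freq == 1:
  Position 0 ('c'): freq=2, skip
  Position 1 ('e'): unique! => answer = 1

1


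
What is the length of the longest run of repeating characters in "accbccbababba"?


Input: "accbccbababba"
Scanning for longest run:
  Position 1 ('c'): new char, reset run to 1
  Position 2 ('c'): continues run of 'c', length=2
  Position 3 ('b'): new char, reset run to 1
  Position 4 ('c'): new char, reset run to 1
  Position 5 ('c'): continues run of 'c', length=2
  Position 6 ('b'): new char, reset run to 1
  Position 7 ('a'): new char, reset run to 1
  Position 8 ('b'): new char, reset run to 1
  Position 9 ('a'): new char, reset run to 1
  Position 10 ('b'): new char, reset run to 1
  Position 11 ('b'): continues run of 'b', length=2
  Position 12 ('a'): new char, reset run to 1
Longest run: 'c' with length 2

2


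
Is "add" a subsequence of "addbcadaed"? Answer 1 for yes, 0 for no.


Check if "add" is a subsequence of "addbcadaed"
Greedy scan:
  Position 0 ('a'): matches sub[0] = 'a'
  Position 1 ('d'): matches sub[1] = 'd'
  Position 2 ('d'): matches sub[2] = 'd'
  Position 3 ('b'): no match needed
  Position 4 ('c'): no match needed
  Position 5 ('a'): no match needed
  Position 6 ('d'): no match needed
  Position 7 ('a'): no match needed
  Position 8 ('e'): no match needed
  Position 9 ('d'): no match needed
All 3 characters matched => is a subsequence

1


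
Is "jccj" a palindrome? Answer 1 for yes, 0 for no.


Input: jccj
Reversed: jccj
  Compare pos 0 ('j') with pos 3 ('j'): match
  Compare pos 1 ('c') with pos 2 ('c'): match
Result: palindrome

1


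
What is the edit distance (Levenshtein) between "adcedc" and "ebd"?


Computing edit distance: "adcedc" -> "ebd"
DP table:
           e    b    d
      0    1    2    3
  a   1    1    2    3
  d   2    2    2    2
  c   3    3    3    3
  e   4    3    4    4
  d   5    4    4    4
  c   6    5    5    5
Edit distance = dp[6][3] = 5

5


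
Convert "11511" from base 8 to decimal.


Input: "11511" in base 8
Positional expansion:
  Digit '1' (value 1) x 8^4 = 4096
  Digit '1' (value 1) x 8^3 = 512
  Digit '5' (value 5) x 8^2 = 320
  Digit '1' (value 1) x 8^1 = 8
  Digit '1' (value 1) x 8^0 = 1
Sum = 4937

4937


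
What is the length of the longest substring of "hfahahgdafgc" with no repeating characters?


Input: "hfahahgdafgc"
Sliding window (track last position of each char):
  Position 0 ('h'): window [0,0] length 1 -- new best
  Position 1 ('f'): window [0,1] length 2 -- new best
  Position 2 ('a'): window [0,2] length 3 -- new best
  Position 3 ('h'): repeat (last at 0), move window start to 1
  Position 3 ('h'): window [1,3] length 3
  Position 4 ('a'): repeat (last at 2), move window start to 3
  Position 4 ('a'): window [3,4] length 2
  Position 5 ('h'): repeat (last at 3), move window start to 4
  Position 5 ('h'): window [4,5] length 2
  Position 6 ('g'): window [4,6] length 3
  Position 7 ('d'): window [4,7] length 4 -- new best
  Position 8 ('a'): repeat (last at 4), move window start to 5
  Position 8 ('a'): window [5,8] length 4
  Position 9 ('f'): window [5,9] length 5 -- new best
  Position 10 ('g'): repeat (last at 6), move window start to 7
  Position 10 ('g'): window [7,10] length 4
  Position 11 ('c'): window [7,11] length 5
Longest substring with no repeats: "hgdaf" with length 5

5


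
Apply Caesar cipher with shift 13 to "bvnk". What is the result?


Caesar cipher: shift "bvnk" by 13
  'b' (pos 1) + 13 = pos 14 = 'o'
  'v' (pos 21) + 13 = pos 8 = 'i'
  'n' (pos 13) + 13 = pos 0 = 'a'
  'k' (pos 10) + 13 = pos 23 = 'x'
Result: oiax

oiax


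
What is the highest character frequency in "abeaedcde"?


Input: abeaedcde
Character counts:
  'a': 2
  'b': 1
  'c': 1
  'd': 2
  'e': 3
Maximum frequency: 3

3


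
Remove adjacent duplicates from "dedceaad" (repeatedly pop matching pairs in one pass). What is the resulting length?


Input: dedceaad
Stack-based adjacent duplicate removal:
  Read 'd': push. Stack: d
  Read 'e': push. Stack: de
  Read 'd': push. Stack: ded
  Read 'c': push. Stack: dedc
  Read 'e': push. Stack: dedce
  Read 'a': push. Stack: dedcea
  Read 'a': matches stack top 'a' => pop. Stack: dedce
  Read 'd': push. Stack: dedced
Final stack: "dedced" (length 6)

6


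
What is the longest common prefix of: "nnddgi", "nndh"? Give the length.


Words: nnddgi, nndh
  Position 0: all 'n' => match
  Position 1: all 'n' => match
  Position 2: all 'd' => match
  Position 3: ('d', 'h') => mismatch, stop
LCP = "nnd" (length 3)

3


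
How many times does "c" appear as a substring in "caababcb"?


Searching for "c" in "caababcb"
Scanning each position:
  Position 0: "c" => MATCH
  Position 1: "a" => no
  Position 2: "a" => no
  Position 3: "b" => no
  Position 4: "a" => no
  Position 5: "b" => no
  Position 6: "c" => MATCH
  Position 7: "b" => no
Total occurrences: 2

2


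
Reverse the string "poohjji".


Input: poohjji
Reading characters right to left:
  Position 6: 'i'
  Position 5: 'j'
  Position 4: 'j'
  Position 3: 'h'
  Position 2: 'o'
  Position 1: 'o'
  Position 0: 'p'
Reversed: ijjhoop

ijjhoop


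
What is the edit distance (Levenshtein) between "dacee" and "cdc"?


Computing edit distance: "dacee" -> "cdc"
DP table:
           c    d    c
      0    1    2    3
  d   1    1    1    2
  a   2    2    2    2
  c   3    2    3    2
  e   4    3    3    3
  e   5    4    4    4
Edit distance = dp[5][3] = 4

4


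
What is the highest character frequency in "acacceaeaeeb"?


Input: acacceaeaeeb
Character counts:
  'a': 4
  'b': 1
  'c': 3
  'e': 4
Maximum frequency: 4

4


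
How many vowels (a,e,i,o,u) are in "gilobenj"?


Input: gilobenj
Checking each character:
  'g' at position 0: consonant
  'i' at position 1: vowel (running total: 1)
  'l' at position 2: consonant
  'o' at position 3: vowel (running total: 2)
  'b' at position 4: consonant
  'e' at position 5: vowel (running total: 3)
  'n' at position 6: consonant
  'j' at position 7: consonant
Total vowels: 3

3


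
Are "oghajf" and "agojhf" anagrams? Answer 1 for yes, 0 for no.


Strings: "oghajf", "agojhf"
Sorted first:  afghjo
Sorted second: afghjo
Sorted forms match => anagrams

1


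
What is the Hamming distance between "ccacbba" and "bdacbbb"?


Comparing "ccacbba" and "bdacbbb" position by position:
  Position 0: 'c' vs 'b' => differ
  Position 1: 'c' vs 'd' => differ
  Position 2: 'a' vs 'a' => same
  Position 3: 'c' vs 'c' => same
  Position 4: 'b' vs 'b' => same
  Position 5: 'b' vs 'b' => same
  Position 6: 'a' vs 'b' => differ
Total differences (Hamming distance): 3

3


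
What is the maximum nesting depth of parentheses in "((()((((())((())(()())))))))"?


Input: "((()((((())((())(()())))))))"
Tracking depth:
  Position 0 '(': depth becomes 1
  Position 1 '(': depth becomes 2
  Position 2 '(': depth becomes 3
  Position 3 ')': depth becomes 2
  Position 4 '(': depth becomes 3
  Position 5 '(': depth becomes 4
  Position 6 '(': depth becomes 5
  Position 7 '(': depth becomes 6
  Position 8 '(': depth becomes 7
  Position 9 ')': depth becomes 6
  Position 10 ')': depth becomes 5
  Position 11 '(': depth becomes 6
  Position 12 '(': depth becomes 7
  Position 13 '(': depth becomes 8
  Position 14 ')': depth becomes 7
  Position 15 ')': depth becomes 6
  Position 16 '(': depth becomes 7
  Position 17 '(': depth becomes 8
  Position 18 ')': depth becomes 7
  Position 19 '(': depth becomes 8
  Position 20 ')': depth becomes 7
  Position 21 ')': depth becomes 6
  Position 22 ')': depth becomes 5
  Position 23 ')': depth becomes 4
  Position 24 ')': depth becomes 3
  Position 25 ')': depth becomes 2
  Position 26 ')': depth becomes 1
  Position 27 ')': depth becomes 0
Maximum depth reached: 8

8


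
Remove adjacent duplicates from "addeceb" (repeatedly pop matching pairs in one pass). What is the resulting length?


Input: addeceb
Stack-based adjacent duplicate removal:
  Read 'a': push. Stack: a
  Read 'd': push. Stack: ad
  Read 'd': matches stack top 'd' => pop. Stack: a
  Read 'e': push. Stack: ae
  Read 'c': push. Stack: aec
  Read 'e': push. Stack: aece
  Read 'b': push. Stack: aeceb
Final stack: "aeceb" (length 5)

5


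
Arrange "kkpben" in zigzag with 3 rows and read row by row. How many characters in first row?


Zigzag "kkpben" into 3 rows:
Placing characters:
  'k' => row 0
  'k' => row 1
  'p' => row 2
  'b' => row 1
  'e' => row 0
  'n' => row 1
Rows:
  Row 0: "ke"
  Row 1: "kbn"
  Row 2: "p"
First row length: 2

2


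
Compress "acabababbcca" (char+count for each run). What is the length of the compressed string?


Input: acabababbcca
Runs:
  'a' x 1 => "a1"
  'c' x 1 => "c1"
  'a' x 1 => "a1"
  'b' x 1 => "b1"
  'a' x 1 => "a1"
  'b' x 1 => "b1"
  'a' x 1 => "a1"
  'b' x 2 => "b2"
  'c' x 2 => "c2"
  'a' x 1 => "a1"
Compressed: "a1c1a1b1a1b1a1b2c2a1"
Compressed length: 20

20


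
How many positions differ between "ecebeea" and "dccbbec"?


Comparing "ecebeea" and "dccbbec" position by position:
  Position 0: 'e' vs 'd' => DIFFER
  Position 1: 'c' vs 'c' => same
  Position 2: 'e' vs 'c' => DIFFER
  Position 3: 'b' vs 'b' => same
  Position 4: 'e' vs 'b' => DIFFER
  Position 5: 'e' vs 'e' => same
  Position 6: 'a' vs 'c' => DIFFER
Positions that differ: 4

4


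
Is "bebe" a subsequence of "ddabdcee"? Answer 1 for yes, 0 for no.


Check if "bebe" is a subsequence of "ddabdcee"
Greedy scan:
  Position 0 ('d'): no match needed
  Position 1 ('d'): no match needed
  Position 2 ('a'): no match needed
  Position 3 ('b'): matches sub[0] = 'b'
  Position 4 ('d'): no match needed
  Position 5 ('c'): no match needed
  Position 6 ('e'): matches sub[1] = 'e'
  Position 7 ('e'): no match needed
Only matched 2/4 characters => not a subsequence

0


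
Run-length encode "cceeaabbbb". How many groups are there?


Input: cceeaabbbb
Scanning for consecutive runs:
  Group 1: 'c' x 2 (positions 0-1)
  Group 2: 'e' x 2 (positions 2-3)
  Group 3: 'a' x 2 (positions 4-5)
  Group 4: 'b' x 4 (positions 6-9)
Total groups: 4

4


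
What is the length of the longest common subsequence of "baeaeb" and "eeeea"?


LCS of "baeaeb" and "eeeea"
DP table:
           e    e    e    e    a
      0    0    0    0    0    0
  b   0    0    0    0    0    0
  a   0    0    0    0    0    1
  e   0    1    1    1    1    1
  a   0    1    1    1    1    2
  e   0    1    2    2    2    2
  b   0    1    2    2    2    2
LCS length = dp[6][5] = 2

2


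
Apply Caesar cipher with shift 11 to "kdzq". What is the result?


Caesar cipher: shift "kdzq" by 11
  'k' (pos 10) + 11 = pos 21 = 'v'
  'd' (pos 3) + 11 = pos 14 = 'o'
  'z' (pos 25) + 11 = pos 10 = 'k'
  'q' (pos 16) + 11 = pos 1 = 'b'
Result: vokb

vokb


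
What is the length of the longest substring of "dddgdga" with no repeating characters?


Input: "dddgdga"
Sliding window (track last position of each char):
  Position 0 ('d'): window [0,0] length 1 -- new best
  Position 1 ('d'): repeat (last at 0), move window start to 1
  Position 1 ('d'): window [1,1] length 1
  Position 2 ('d'): repeat (last at 1), move window start to 2
  Position 2 ('d'): window [2,2] length 1
  Position 3 ('g'): window [2,3] length 2 -- new best
  Position 4 ('d'): repeat (last at 2), move window start to 3
  Position 4 ('d'): window [3,4] length 2
  Position 5 ('g'): repeat (last at 3), move window start to 4
  Position 5 ('g'): window [4,5] length 2
  Position 6 ('a'): window [4,6] length 3 -- new best
Longest substring with no repeats: "dga" with length 3

3


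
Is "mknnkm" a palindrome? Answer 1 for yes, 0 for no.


Input: mknnkm
Reversed: mknnkm
  Compare pos 0 ('m') with pos 5 ('m'): match
  Compare pos 1 ('k') with pos 4 ('k'): match
  Compare pos 2 ('n') with pos 3 ('n'): match
Result: palindrome

1


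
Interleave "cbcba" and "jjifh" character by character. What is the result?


Interleaving "cbcba" and "jjifh":
  Position 0: 'c' from first, 'j' from second => "cj"
  Position 1: 'b' from first, 'j' from second => "bj"
  Position 2: 'c' from first, 'i' from second => "ci"
  Position 3: 'b' from first, 'f' from second => "bf"
  Position 4: 'a' from first, 'h' from second => "ah"
Result: cjbjcibfah

cjbjcibfah


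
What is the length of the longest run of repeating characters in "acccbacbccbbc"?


Input: "acccbacbccbbc"
Scanning for longest run:
  Position 1 ('c'): new char, reset run to 1
  Position 2 ('c'): continues run of 'c', length=2
  Position 3 ('c'): continues run of 'c', length=3
  Position 4 ('b'): new char, reset run to 1
  Position 5 ('a'): new char, reset run to 1
  Position 6 ('c'): new char, reset run to 1
  Position 7 ('b'): new char, reset run to 1
  Position 8 ('c'): new char, reset run to 1
  Position 9 ('c'): continues run of 'c', length=2
  Position 10 ('b'): new char, reset run to 1
  Position 11 ('b'): continues run of 'b', length=2
  Position 12 ('c'): new char, reset run to 1
Longest run: 'c' with length 3

3


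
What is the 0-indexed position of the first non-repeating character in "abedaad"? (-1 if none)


Input: abedaad
Character frequencies:
  'a': 3
  'b': 1
  'd': 2
  'e': 1
Scanning left to right for freq == 1:
  Position 0 ('a'): freq=3, skip
  Position 1 ('b'): unique! => answer = 1

1


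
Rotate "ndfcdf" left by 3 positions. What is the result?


Input: "ndfcdf", rotate left by 3
First 3 characters: "ndf"
Remaining characters: "cdf"
Concatenate remaining + first: "cdf" + "ndf" = "cdfndf"

cdfndf


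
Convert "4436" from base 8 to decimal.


Input: "4436" in base 8
Positional expansion:
  Digit '4' (value 4) x 8^3 = 2048
  Digit '4' (value 4) x 8^2 = 256
  Digit '3' (value 3) x 8^1 = 24
  Digit '6' (value 6) x 8^0 = 6
Sum = 2334

2334


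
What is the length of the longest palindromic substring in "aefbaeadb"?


Input: "aefbaeadb"
Checking substrings for palindromes:
  [4:7] "aea" (len 3) => palindrome
Longest palindromic substring: "aea" with length 3

3


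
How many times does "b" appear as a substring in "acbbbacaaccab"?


Searching for "b" in "acbbbacaaccab"
Scanning each position:
  Position 0: "a" => no
  Position 1: "c" => no
  Position 2: "b" => MATCH
  Position 3: "b" => MATCH
  Position 4: "b" => MATCH
  Position 5: "a" => no
  Position 6: "c" => no
  Position 7: "a" => no
  Position 8: "a" => no
  Position 9: "c" => no
  Position 10: "c" => no
  Position 11: "a" => no
  Position 12: "b" => MATCH
Total occurrences: 4

4


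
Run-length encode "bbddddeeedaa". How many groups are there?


Input: bbddddeeedaa
Scanning for consecutive runs:
  Group 1: 'b' x 2 (positions 0-1)
  Group 2: 'd' x 4 (positions 2-5)
  Group 3: 'e' x 3 (positions 6-8)
  Group 4: 'd' x 1 (positions 9-9)
  Group 5: 'a' x 2 (positions 10-11)
Total groups: 5

5


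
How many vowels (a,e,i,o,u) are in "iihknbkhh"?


Input: iihknbkhh
Checking each character:
  'i' at position 0: vowel (running total: 1)
  'i' at position 1: vowel (running total: 2)
  'h' at position 2: consonant
  'k' at position 3: consonant
  'n' at position 4: consonant
  'b' at position 5: consonant
  'k' at position 6: consonant
  'h' at position 7: consonant
  'h' at position 8: consonant
Total vowels: 2

2


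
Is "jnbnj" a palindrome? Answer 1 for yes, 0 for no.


Input: jnbnj
Reversed: jnbnj
  Compare pos 0 ('j') with pos 4 ('j'): match
  Compare pos 1 ('n') with pos 3 ('n'): match
Result: palindrome

1


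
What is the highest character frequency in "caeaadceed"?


Input: caeaadceed
Character counts:
  'a': 3
  'c': 2
  'd': 2
  'e': 3
Maximum frequency: 3

3


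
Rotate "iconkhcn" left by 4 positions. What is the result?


Input: "iconkhcn", rotate left by 4
First 4 characters: "icon"
Remaining characters: "khcn"
Concatenate remaining + first: "khcn" + "icon" = "khcnicon"

khcnicon


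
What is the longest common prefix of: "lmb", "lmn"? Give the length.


Words: lmb, lmn
  Position 0: all 'l' => match
  Position 1: all 'm' => match
  Position 2: ('b', 'n') => mismatch, stop
LCP = "lm" (length 2)

2


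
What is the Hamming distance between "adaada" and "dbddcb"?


Comparing "adaada" and "dbddcb" position by position:
  Position 0: 'a' vs 'd' => differ
  Position 1: 'd' vs 'b' => differ
  Position 2: 'a' vs 'd' => differ
  Position 3: 'a' vs 'd' => differ
  Position 4: 'd' vs 'c' => differ
  Position 5: 'a' vs 'b' => differ
Total differences (Hamming distance): 6

6


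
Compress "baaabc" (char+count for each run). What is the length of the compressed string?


Input: baaabc
Runs:
  'b' x 1 => "b1"
  'a' x 3 => "a3"
  'b' x 1 => "b1"
  'c' x 1 => "c1"
Compressed: "b1a3b1c1"
Compressed length: 8

8


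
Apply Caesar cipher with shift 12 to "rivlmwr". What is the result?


Caesar cipher: shift "rivlmwr" by 12
  'r' (pos 17) + 12 = pos 3 = 'd'
  'i' (pos 8) + 12 = pos 20 = 'u'
  'v' (pos 21) + 12 = pos 7 = 'h'
  'l' (pos 11) + 12 = pos 23 = 'x'
  'm' (pos 12) + 12 = pos 24 = 'y'
  'w' (pos 22) + 12 = pos 8 = 'i'
  'r' (pos 17) + 12 = pos 3 = 'd'
Result: duhxyid

duhxyid


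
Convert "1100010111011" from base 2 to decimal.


Input: "1100010111011" in base 2
Positional expansion:
  Digit '1' (value 1) x 2^12 = 4096
  Digit '1' (value 1) x 2^11 = 2048
  Digit '0' (value 0) x 2^10 = 0
  Digit '0' (value 0) x 2^9 = 0
  Digit '0' (value 0) x 2^8 = 0
  Digit '1' (value 1) x 2^7 = 128
  Digit '0' (value 0) x 2^6 = 0
  Digit '1' (value 1) x 2^5 = 32
  Digit '1' (value 1) x 2^4 = 16
  Digit '1' (value 1) x 2^3 = 8
  Digit '0' (value 0) x 2^2 = 0
  Digit '1' (value 1) x 2^1 = 2
  Digit '1' (value 1) x 2^0 = 1
Sum = 6331

6331


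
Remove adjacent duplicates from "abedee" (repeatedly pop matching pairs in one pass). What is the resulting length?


Input: abedee
Stack-based adjacent duplicate removal:
  Read 'a': push. Stack: a
  Read 'b': push. Stack: ab
  Read 'e': push. Stack: abe
  Read 'd': push. Stack: abed
  Read 'e': push. Stack: abede
  Read 'e': matches stack top 'e' => pop. Stack: abed
Final stack: "abed" (length 4)

4


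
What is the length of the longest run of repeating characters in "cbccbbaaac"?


Input: "cbccbbaaac"
Scanning for longest run:
  Position 1 ('b'): new char, reset run to 1
  Position 2 ('c'): new char, reset run to 1
  Position 3 ('c'): continues run of 'c', length=2
  Position 4 ('b'): new char, reset run to 1
  Position 5 ('b'): continues run of 'b', length=2
  Position 6 ('a'): new char, reset run to 1
  Position 7 ('a'): continues run of 'a', length=2
  Position 8 ('a'): continues run of 'a', length=3
  Position 9 ('c'): new char, reset run to 1
Longest run: 'a' with length 3

3


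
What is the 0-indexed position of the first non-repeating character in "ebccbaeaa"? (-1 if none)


Input: ebccbaeaa
Character frequencies:
  'a': 3
  'b': 2
  'c': 2
  'e': 2
Scanning left to right for freq == 1:
  Position 0 ('e'): freq=2, skip
  Position 1 ('b'): freq=2, skip
  Position 2 ('c'): freq=2, skip
  Position 3 ('c'): freq=2, skip
  Position 4 ('b'): freq=2, skip
  Position 5 ('a'): freq=3, skip
  Position 6 ('e'): freq=2, skip
  Position 7 ('a'): freq=3, skip
  Position 8 ('a'): freq=3, skip
  No unique character found => answer = -1

-1


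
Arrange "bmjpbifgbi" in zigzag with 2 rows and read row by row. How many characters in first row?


Zigzag "bmjpbifgbi" into 2 rows:
Placing characters:
  'b' => row 0
  'm' => row 1
  'j' => row 0
  'p' => row 1
  'b' => row 0
  'i' => row 1
  'f' => row 0
  'g' => row 1
  'b' => row 0
  'i' => row 1
Rows:
  Row 0: "bjbfb"
  Row 1: "mpigi"
First row length: 5

5


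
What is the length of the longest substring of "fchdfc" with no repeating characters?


Input: "fchdfc"
Sliding window (track last position of each char):
  Position 0 ('f'): window [0,0] length 1 -- new best
  Position 1 ('c'): window [0,1] length 2 -- new best
  Position 2 ('h'): window [0,2] length 3 -- new best
  Position 3 ('d'): window [0,3] length 4 -- new best
  Position 4 ('f'): repeat (last at 0), move window start to 1
  Position 4 ('f'): window [1,4] length 4
  Position 5 ('c'): repeat (last at 1), move window start to 2
  Position 5 ('c'): window [2,5] length 4
Longest substring with no repeats: "fchd" with length 4

4


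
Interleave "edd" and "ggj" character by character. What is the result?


Interleaving "edd" and "ggj":
  Position 0: 'e' from first, 'g' from second => "eg"
  Position 1: 'd' from first, 'g' from second => "dg"
  Position 2: 'd' from first, 'j' from second => "dj"
Result: egdgdj

egdgdj


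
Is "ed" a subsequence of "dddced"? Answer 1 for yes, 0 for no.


Check if "ed" is a subsequence of "dddced"
Greedy scan:
  Position 0 ('d'): no match needed
  Position 1 ('d'): no match needed
  Position 2 ('d'): no match needed
  Position 3 ('c'): no match needed
  Position 4 ('e'): matches sub[0] = 'e'
  Position 5 ('d'): matches sub[1] = 'd'
All 2 characters matched => is a subsequence

1


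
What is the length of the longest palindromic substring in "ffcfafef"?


Input: "ffcfafef"
Checking substrings for palindromes:
  [1:4] "fcf" (len 3) => palindrome
  [3:6] "faf" (len 3) => palindrome
  [5:8] "fef" (len 3) => palindrome
  [0:2] "ff" (len 2) => palindrome
Longest palindromic substring: "fcf" with length 3

3


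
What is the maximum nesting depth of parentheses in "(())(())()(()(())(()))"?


Input: "(())(())()(()(())(()))"
Tracking depth:
  Position 0 '(': depth becomes 1
  Position 1 '(': depth becomes 2
  Position 2 ')': depth becomes 1
  Position 3 ')': depth becomes 0
  Position 4 '(': depth becomes 1
  Position 5 '(': depth becomes 2
  Position 6 ')': depth becomes 1
  Position 7 ')': depth becomes 0
  Position 8 '(': depth becomes 1
  Position 9 ')': depth becomes 0
  Position 10 '(': depth becomes 1
  Position 11 '(': depth becomes 2
  Position 12 ')': depth becomes 1
  Position 13 '(': depth becomes 2
  Position 14 '(': depth becomes 3
  Position 15 ')': depth becomes 2
  Position 16 ')': depth becomes 1
  Position 17 '(': depth becomes 2
  Position 18 '(': depth becomes 3
  Position 19 ')': depth becomes 2
  Position 20 ')': depth becomes 1
  Position 21 ')': depth becomes 0
Maximum depth reached: 3

3


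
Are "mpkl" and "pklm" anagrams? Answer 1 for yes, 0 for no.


Strings: "mpkl", "pklm"
Sorted first:  klmp
Sorted second: klmp
Sorted forms match => anagrams

1


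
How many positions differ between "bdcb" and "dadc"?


Comparing "bdcb" and "dadc" position by position:
  Position 0: 'b' vs 'd' => DIFFER
  Position 1: 'd' vs 'a' => DIFFER
  Position 2: 'c' vs 'd' => DIFFER
  Position 3: 'b' vs 'c' => DIFFER
Positions that differ: 4

4


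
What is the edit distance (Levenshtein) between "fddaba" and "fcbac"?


Computing edit distance: "fddaba" -> "fcbac"
DP table:
           f    c    b    a    c
      0    1    2    3    4    5
  f   1    0    1    2    3    4
  d   2    1    1    2    3    4
  d   3    2    2    2    3    4
  a   4    3    3    3    2    3
  b   5    4    4    3    3    3
  a   6    5    5    4    3    4
Edit distance = dp[6][5] = 4

4


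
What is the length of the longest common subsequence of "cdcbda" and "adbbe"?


LCS of "cdcbda" and "adbbe"
DP table:
           a    d    b    b    e
      0    0    0    0    0    0
  c   0    0    0    0    0    0
  d   0    0    1    1    1    1
  c   0    0    1    1    1    1
  b   0    0    1    2    2    2
  d   0    0    1    2    2    2
  a   0    1    1    2    2    2
LCS length = dp[6][5] = 2

2


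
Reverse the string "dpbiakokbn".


Input: dpbiakokbn
Reading characters right to left:
  Position 9: 'n'
  Position 8: 'b'
  Position 7: 'k'
  Position 6: 'o'
  Position 5: 'k'
  Position 4: 'a'
  Position 3: 'i'
  Position 2: 'b'
  Position 1: 'p'
  Position 0: 'd'
Reversed: nbkokaibpd

nbkokaibpd


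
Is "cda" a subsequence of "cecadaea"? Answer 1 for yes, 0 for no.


Check if "cda" is a subsequence of "cecadaea"
Greedy scan:
  Position 0 ('c'): matches sub[0] = 'c'
  Position 1 ('e'): no match needed
  Position 2 ('c'): no match needed
  Position 3 ('a'): no match needed
  Position 4 ('d'): matches sub[1] = 'd'
  Position 5 ('a'): matches sub[2] = 'a'
  Position 6 ('e'): no match needed
  Position 7 ('a'): no match needed
All 3 characters matched => is a subsequence

1


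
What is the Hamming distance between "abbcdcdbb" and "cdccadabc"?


Comparing "abbcdcdbb" and "cdccadabc" position by position:
  Position 0: 'a' vs 'c' => differ
  Position 1: 'b' vs 'd' => differ
  Position 2: 'b' vs 'c' => differ
  Position 3: 'c' vs 'c' => same
  Position 4: 'd' vs 'a' => differ
  Position 5: 'c' vs 'd' => differ
  Position 6: 'd' vs 'a' => differ
  Position 7: 'b' vs 'b' => same
  Position 8: 'b' vs 'c' => differ
Total differences (Hamming distance): 7

7


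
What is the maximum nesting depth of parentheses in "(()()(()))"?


Input: "(()()(()))"
Tracking depth:
  Position 0 '(': depth becomes 1
  Position 1 '(': depth becomes 2
  Position 2 ')': depth becomes 1
  Position 3 '(': depth becomes 2
  Position 4 ')': depth becomes 1
  Position 5 '(': depth becomes 2
  Position 6 '(': depth becomes 3
  Position 7 ')': depth becomes 2
  Position 8 ')': depth becomes 1
  Position 9 ')': depth becomes 0
Maximum depth reached: 3

3


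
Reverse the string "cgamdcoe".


Input: cgamdcoe
Reading characters right to left:
  Position 7: 'e'
  Position 6: 'o'
  Position 5: 'c'
  Position 4: 'd'
  Position 3: 'm'
  Position 2: 'a'
  Position 1: 'g'
  Position 0: 'c'
Reversed: eocdmagc

eocdmagc


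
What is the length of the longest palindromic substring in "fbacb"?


Input: "fbacb"
Checking substrings for palindromes:
  No multi-char palindromic substrings found
Longest palindromic substring: "f" with length 1

1


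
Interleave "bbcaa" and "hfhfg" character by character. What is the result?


Interleaving "bbcaa" and "hfhfg":
  Position 0: 'b' from first, 'h' from second => "bh"
  Position 1: 'b' from first, 'f' from second => "bf"
  Position 2: 'c' from first, 'h' from second => "ch"
  Position 3: 'a' from first, 'f' from second => "af"
  Position 4: 'a' from first, 'g' from second => "ag"
Result: bhbfchafag

bhbfchafag


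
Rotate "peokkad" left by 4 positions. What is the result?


Input: "peokkad", rotate left by 4
First 4 characters: "peok"
Remaining characters: "kad"
Concatenate remaining + first: "kad" + "peok" = "kadpeok"

kadpeok


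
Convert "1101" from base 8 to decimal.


Input: "1101" in base 8
Positional expansion:
  Digit '1' (value 1) x 8^3 = 512
  Digit '1' (value 1) x 8^2 = 64
  Digit '0' (value 0) x 8^1 = 0
  Digit '1' (value 1) x 8^0 = 1
Sum = 577

577


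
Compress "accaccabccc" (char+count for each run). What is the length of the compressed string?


Input: accaccabccc
Runs:
  'a' x 1 => "a1"
  'c' x 2 => "c2"
  'a' x 1 => "a1"
  'c' x 2 => "c2"
  'a' x 1 => "a1"
  'b' x 1 => "b1"
  'c' x 3 => "c3"
Compressed: "a1c2a1c2a1b1c3"
Compressed length: 14

14


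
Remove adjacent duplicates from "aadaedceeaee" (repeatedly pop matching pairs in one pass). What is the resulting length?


Input: aadaedceeaee
Stack-based adjacent duplicate removal:
  Read 'a': push. Stack: a
  Read 'a': matches stack top 'a' => pop. Stack: (empty)
  Read 'd': push. Stack: d
  Read 'a': push. Stack: da
  Read 'e': push. Stack: dae
  Read 'd': push. Stack: daed
  Read 'c': push. Stack: daedc
  Read 'e': push. Stack: daedce
  Read 'e': matches stack top 'e' => pop. Stack: daedc
  Read 'a': push. Stack: daedca
  Read 'e': push. Stack: daedcae
  Read 'e': matches stack top 'e' => pop. Stack: daedca
Final stack: "daedca" (length 6)

6


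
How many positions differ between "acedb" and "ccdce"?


Comparing "acedb" and "ccdce" position by position:
  Position 0: 'a' vs 'c' => DIFFER
  Position 1: 'c' vs 'c' => same
  Position 2: 'e' vs 'd' => DIFFER
  Position 3: 'd' vs 'c' => DIFFER
  Position 4: 'b' vs 'e' => DIFFER
Positions that differ: 4

4


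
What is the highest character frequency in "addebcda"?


Input: addebcda
Character counts:
  'a': 2
  'b': 1
  'c': 1
  'd': 3
  'e': 1
Maximum frequency: 3

3
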